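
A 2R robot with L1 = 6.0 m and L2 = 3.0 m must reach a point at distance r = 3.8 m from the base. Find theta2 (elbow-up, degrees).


cos(theta2) = (r^2 - L1^2 - L2^2) / (2*L1*L2)
cos(theta2) = (14.44 - 36.0 - 9.0) / 36.0
cos(theta2) = -0.848889
theta2 = 148.091 degrees


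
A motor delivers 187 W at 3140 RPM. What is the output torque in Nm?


omega = 3140 * 2*pi/60 = 328.82 rad/s
tau = P / omega = 187 / 328.82
= 0.5687 Nm


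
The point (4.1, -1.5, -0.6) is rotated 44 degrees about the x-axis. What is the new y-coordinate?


Rotation about x-axis: y' = y*cos(theta) - z*sin(theta)
= -1.5 * 0.7193 - -0.6 * 0.6947
= -0.6622


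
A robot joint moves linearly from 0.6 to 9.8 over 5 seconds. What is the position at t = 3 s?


s = t/T = 3/5 = 0.6
p(t) = p0 + (pf-p0)*s
= 0.6 + (9.8 - 0.6) * 0.6
= 6.12


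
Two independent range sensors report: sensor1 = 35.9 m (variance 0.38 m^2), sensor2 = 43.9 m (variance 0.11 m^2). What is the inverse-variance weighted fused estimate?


w1 = (1/var1) / (1/var1 + 1/var2)
   = 2.6316 / (2.6316 + 9.0909) = 0.2245
w2 = 1 - w1 = 0.7755
fused = w1*s1 + w2*s2 = 8.0592 + 34.0449
= 42.1041 m


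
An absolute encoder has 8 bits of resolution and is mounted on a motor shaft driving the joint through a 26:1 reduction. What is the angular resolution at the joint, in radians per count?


counts = 2^8 = 256
effective counts at joint = 256 * 26 = 6656
resolution = 2*pi / 6656
= 9.4399e-04 rad/count


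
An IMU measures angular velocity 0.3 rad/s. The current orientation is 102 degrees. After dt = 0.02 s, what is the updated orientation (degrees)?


delta_theta = w * dt = 0.3 * 0.02 = 0.006 rad
= 0.3438 deg
theta_new = 102 + 0.3438 = 102.3438 deg


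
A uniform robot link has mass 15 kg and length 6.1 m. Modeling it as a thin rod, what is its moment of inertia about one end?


I = (1/3) * m * L^2
= (1/3) * 15 * 6.1^2
= 0.333333 * 15 * 37.21
= 186.05 kg*m^2


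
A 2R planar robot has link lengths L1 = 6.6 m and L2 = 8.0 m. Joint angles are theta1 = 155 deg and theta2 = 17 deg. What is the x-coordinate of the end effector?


Convert angles to radians: theta1 = 2.7053, theta2 = 0.2967
x = L1*cos(theta1) + L2*cos(theta1+theta2)
x = -5.9816 + -7.9221
x = -13.9038


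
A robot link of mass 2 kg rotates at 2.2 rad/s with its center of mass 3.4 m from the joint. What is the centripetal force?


F = m * omega^2 * r
= 2 * 2.2^2 * 3.4
= 2 * 4.84 * 3.4
= 32.912 N


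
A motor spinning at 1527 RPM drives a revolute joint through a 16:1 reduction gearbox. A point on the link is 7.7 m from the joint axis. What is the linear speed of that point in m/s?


omega_motor = 1527 * 2*pi/60 = 159.9071 rad/s
omega_joint = omega_motor / 16 = 9.9942 rad/s
v = omega_joint * r = 9.9942 * 7.7
= 76.9553 m/s


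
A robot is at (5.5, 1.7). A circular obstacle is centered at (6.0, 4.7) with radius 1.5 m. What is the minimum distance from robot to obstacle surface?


center_dist = sqrt((5.5-6.0)^2 + (1.7-4.7)^2)
= sqrt(0.25 + 9.0)
= 3.0414
min_dist = center_dist - radius = 3.0414 - 1.5 = 1.5414 m


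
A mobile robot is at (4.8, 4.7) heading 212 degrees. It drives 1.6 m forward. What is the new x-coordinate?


x_new = x0 + d*cos(theta)
= 4.8 + 1.6*cos(212)
= 4.8 + -1.3569
= 3.4431


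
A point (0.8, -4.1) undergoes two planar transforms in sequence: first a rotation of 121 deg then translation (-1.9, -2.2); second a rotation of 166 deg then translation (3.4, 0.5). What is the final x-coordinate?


After transform 1:
x1 = cos(121)*0.8 - sin(121)*-4.1 + -1.9 = 1.2024
y1 = sin(121)*0.8 + cos(121)*-4.1 + -2.2 = 0.5974
After transform 2:
x2 = cos(166)*1.2024 - sin(166)*0.5974 + 3.4
= 2.0888


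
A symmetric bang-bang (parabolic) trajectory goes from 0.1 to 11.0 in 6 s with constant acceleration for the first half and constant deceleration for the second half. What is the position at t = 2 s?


Symmetric rest-to-rest: each phase covers (pf-p0)/2 in time T/2. 0.5*a*(T/2)^2 = (pf-p0)/2 => a = 4*(pf-p0)/T^2
a = 4*(11.0-0.1)/6^2 = 1.2111
t = 2 is in the acceleration phase (t <= T/2).
p = p0 + 0.5*a*t^2 = 0.1 + 0.5*1.2111*2^2
= 2.5222


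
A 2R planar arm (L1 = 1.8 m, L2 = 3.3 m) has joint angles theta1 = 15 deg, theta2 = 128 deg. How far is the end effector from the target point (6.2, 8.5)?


End effector via forward kinematics:
x = L1*cos(t1) + L2*cos(t1+t2) = -0.8968
y = L1*sin(t1) + L2*sin(t1+t2) = 2.4519
Distance to target:
d = sqrt((6.2 - -0.8968)^2 + (8.5 - 2.4519)^2)
= sqrt(50.365 + 36.58)
= 9.3244 m


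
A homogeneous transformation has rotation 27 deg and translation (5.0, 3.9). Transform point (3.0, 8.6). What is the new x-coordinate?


x' = cos(theta)*px - sin(theta)*py + tx
= 0.891*3.0 - 0.454*8.6 + 5.0
= 3.7687


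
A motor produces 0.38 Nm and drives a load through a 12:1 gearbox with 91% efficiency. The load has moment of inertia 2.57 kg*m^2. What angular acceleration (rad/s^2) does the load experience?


tau_out = tau_motor * N * eta
= 0.38 * 12 * 0.91 = 4.1496 Nm
alpha = tau_out / I = 4.1496 / 2.57
= 1.6146 rad/s^2


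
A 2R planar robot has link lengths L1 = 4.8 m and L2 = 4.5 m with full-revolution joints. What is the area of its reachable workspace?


r_max = L1 + L2 = 9.3 m
r_min = |L1 - L2| = 0.3 m
Area = pi*(r_max^2 - r_min^2)
= pi*(86.49 - 0.09)
= pi * 86.4
= 271.4336 m^2


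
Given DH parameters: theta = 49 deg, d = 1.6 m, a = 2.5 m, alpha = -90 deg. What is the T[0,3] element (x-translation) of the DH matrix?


T[0,3] = a * cos(theta)
= 2.5 * cos(49 deg)
= 2.5 * 0.6561
= 1.6401


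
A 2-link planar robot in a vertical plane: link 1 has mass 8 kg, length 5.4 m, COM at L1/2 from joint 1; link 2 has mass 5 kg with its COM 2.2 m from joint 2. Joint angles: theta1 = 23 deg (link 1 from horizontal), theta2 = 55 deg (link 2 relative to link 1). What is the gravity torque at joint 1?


Horizontal distance from joint 1 to link-1 COM:
  x_c1 = (L1/2)*cos(t1) = 2.7 * 0.9205 = 2.4854 m
Horizontal distance from joint 1 to link-2 COM:
  x_c2 = L1*cos(t1) + Lc2*cos(t1+t2)
       = 5.4*0.9205 + 2.2*0.2079 = 5.4281 m
tau1 = m1*g*x_c1 + m2*g*x_c2
     = 8*9.81*2.4854 + 5*9.81*5.4281
     = 195.0513 + 266.2499
     = 461.3012 Nm


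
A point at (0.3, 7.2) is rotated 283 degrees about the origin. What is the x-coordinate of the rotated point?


x' = x*cos(theta) - y*sin(theta)
cos(283 deg) = 0.225, sin(283 deg) = -0.9744
x' = 0.3 * 0.225 - 7.2 * -0.9744
= 0.0675 - -7.0155
= 7.0829


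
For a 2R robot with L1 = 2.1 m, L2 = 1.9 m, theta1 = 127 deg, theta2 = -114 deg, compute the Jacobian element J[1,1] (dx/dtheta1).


J[1,1] = -L1*sin(t1) - L2*sin(t1+t2)
= -2.1*sin(127) - 1.9*sin(13)
= -2.1045


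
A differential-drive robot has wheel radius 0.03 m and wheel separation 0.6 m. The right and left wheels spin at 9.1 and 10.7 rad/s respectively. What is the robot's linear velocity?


vR = r*wR = 0.03*9.1 = 0.273 m/s
vL = r*wL = 0.03*10.7 = 0.321 m/s
v = (vR+vL)/2 = 0.297 m/s
omega = (vR-vL)/L = -0.08 rad/s
linear velocity = 0.297 m/s


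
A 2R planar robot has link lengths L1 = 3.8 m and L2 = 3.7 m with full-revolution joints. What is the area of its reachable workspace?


r_max = L1 + L2 = 7.5 m
r_min = |L1 - L2| = 0.1 m
Area = pi*(r_max^2 - r_min^2)
= pi*(56.25 - 0.01)
= pi * 56.24
= 176.6832 m^2


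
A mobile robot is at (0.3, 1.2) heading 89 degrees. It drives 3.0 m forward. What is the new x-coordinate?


x_new = x0 + d*cos(theta)
= 0.3 + 3.0*cos(89)
= 0.3 + 0.0524
= 0.3524


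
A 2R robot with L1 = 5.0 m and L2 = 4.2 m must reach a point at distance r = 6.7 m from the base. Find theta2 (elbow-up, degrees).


cos(theta2) = (r^2 - L1^2 - L2^2) / (2*L1*L2)
cos(theta2) = (44.89 - 25.0 - 17.64) / 42.0
cos(theta2) = 0.053571
theta2 = 86.9291 degrees


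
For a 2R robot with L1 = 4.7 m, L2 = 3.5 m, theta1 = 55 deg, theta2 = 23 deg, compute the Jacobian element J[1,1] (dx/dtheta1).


J[1,1] = -L1*sin(t1) - L2*sin(t1+t2)
= -4.7*sin(55) - 3.5*sin(78)
= -7.2735


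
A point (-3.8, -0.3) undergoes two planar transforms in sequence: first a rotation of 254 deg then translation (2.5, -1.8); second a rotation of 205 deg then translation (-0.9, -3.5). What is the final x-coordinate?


After transform 1:
x1 = cos(254)*-3.8 - sin(254)*-0.3 + 2.5 = 3.259
y1 = sin(254)*-3.8 + cos(254)*-0.3 + -1.8 = 1.9355
After transform 2:
x2 = cos(205)*3.259 - sin(205)*1.9355 + -0.9
= -3.0357


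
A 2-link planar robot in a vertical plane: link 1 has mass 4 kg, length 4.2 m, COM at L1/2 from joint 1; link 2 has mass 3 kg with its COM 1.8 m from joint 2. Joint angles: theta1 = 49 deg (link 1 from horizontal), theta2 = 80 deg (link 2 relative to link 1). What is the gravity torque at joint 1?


Horizontal distance from joint 1 to link-1 COM:
  x_c1 = (L1/2)*cos(t1) = 2.1 * 0.6561 = 1.3777 m
Horizontal distance from joint 1 to link-2 COM:
  x_c2 = L1*cos(t1) + Lc2*cos(t1+t2)
       = 4.2*0.6561 + 1.8*-0.6293 = 1.6227 m
tau1 = m1*g*x_c1 + m2*g*x_c2
     = 4*9.81*1.3777 + 3*9.81*1.6227
     = 54.0619 + 47.7552
     = 101.8171 Nm


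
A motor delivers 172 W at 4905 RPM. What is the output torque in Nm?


omega = 4905 * 2*pi/60 = 513.6504 rad/s
tau = P / omega = 172 / 513.6504
= 0.3349 Nm


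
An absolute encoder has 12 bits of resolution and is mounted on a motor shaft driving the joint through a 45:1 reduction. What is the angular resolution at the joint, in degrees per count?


counts = 2^12 = 4096
effective counts at joint = 4096 * 45 = 184320
resolution = 360 / 184320
= 0.002 deg/count


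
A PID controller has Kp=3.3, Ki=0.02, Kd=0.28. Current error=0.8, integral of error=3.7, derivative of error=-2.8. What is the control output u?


u = Kp*e + Ki*int(e) + Kd*de/dt
= 3.3*0.8 + 0.02*3.7 + 0.28*(-2.8)
= 2.64 + 0.074 + -0.784
= 1.93


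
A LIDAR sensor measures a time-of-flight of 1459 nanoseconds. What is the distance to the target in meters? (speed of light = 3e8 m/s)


tof = 1459 ns = 1.459e-06 s
dist = c * tof / 2
= 3e8 * 1.459e-06 / 2
= 218.85 m


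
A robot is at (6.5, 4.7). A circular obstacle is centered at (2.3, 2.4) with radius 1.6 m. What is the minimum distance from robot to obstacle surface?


center_dist = sqrt((6.5-2.3)^2 + (4.7-2.4)^2)
= sqrt(17.64 + 5.29)
= 4.7885
min_dist = center_dist - radius = 4.7885 - 1.6 = 3.1885 m


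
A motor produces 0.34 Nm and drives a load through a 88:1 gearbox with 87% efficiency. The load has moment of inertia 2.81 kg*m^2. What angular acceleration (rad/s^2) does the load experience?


tau_out = tau_motor * N * eta
= 0.34 * 88 * 0.87 = 26.0304 Nm
alpha = tau_out / I = 26.0304 / 2.81
= 9.2635 rad/s^2


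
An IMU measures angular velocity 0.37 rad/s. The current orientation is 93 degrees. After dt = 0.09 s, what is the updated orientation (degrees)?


delta_theta = w * dt = 0.37 * 0.09 = 0.0333 rad
= 1.9079 deg
theta_new = 93 + 1.9079 = 94.9079 deg


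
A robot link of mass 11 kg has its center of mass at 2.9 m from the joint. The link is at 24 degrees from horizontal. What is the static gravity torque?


tau = m*g*L*cos(angle)
= 11 * 9.81 * 2.9 * cos(24 deg)
= 11 * 9.81 * 2.9 * 0.9135
= 285.884 Nm


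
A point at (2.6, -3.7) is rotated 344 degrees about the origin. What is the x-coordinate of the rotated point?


x' = x*cos(theta) - y*sin(theta)
cos(344 deg) = 0.9613, sin(344 deg) = -0.2756
x' = 2.6 * 0.9613 - -3.7 * -0.2756
= 2.4993 - 1.0199
= 1.4794


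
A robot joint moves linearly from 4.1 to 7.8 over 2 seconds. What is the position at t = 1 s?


s = t/T = 1/2 = 0.5
p(t) = p0 + (pf-p0)*s
= 4.1 + (7.8 - 4.1) * 0.5
= 5.95


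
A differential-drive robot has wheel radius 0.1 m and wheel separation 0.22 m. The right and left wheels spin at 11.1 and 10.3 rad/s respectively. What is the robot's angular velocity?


vR = r*wR = 0.1*11.1 = 1.11 m/s
vL = r*wL = 0.1*10.3 = 1.03 m/s
v = (vR+vL)/2 = 1.07 m/s
omega = (vR-vL)/L = 0.3636 rad/s
angular velocity = 0.3636 rad/s


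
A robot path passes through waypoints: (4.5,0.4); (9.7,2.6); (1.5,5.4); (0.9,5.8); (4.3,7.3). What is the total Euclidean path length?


Segment lengths:
  seg1 = sqrt((5.2)^2 + (2.2)^2) = 5.6462
  seg2 = sqrt((-8.2)^2 + (2.8)^2) = 8.6649
  seg3 = sqrt((-0.6)^2 + (0.4)^2) = 0.7211
  seg4 = sqrt((3.4)^2 + (1.5)^2) = 3.7162
Total = 18.7484


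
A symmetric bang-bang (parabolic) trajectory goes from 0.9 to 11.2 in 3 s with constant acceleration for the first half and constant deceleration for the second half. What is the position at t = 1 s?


Symmetric rest-to-rest: each phase covers (pf-p0)/2 in time T/2. 0.5*a*(T/2)^2 = (pf-p0)/2 => a = 4*(pf-p0)/T^2
a = 4*(11.2-0.9)/3^2 = 4.5778
t = 1 is in the acceleration phase (t <= T/2).
p = p0 + 0.5*a*t^2 = 0.9 + 0.5*4.5778*1^2
= 3.1889


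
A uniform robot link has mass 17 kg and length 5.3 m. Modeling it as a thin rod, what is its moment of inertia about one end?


I = (1/3) * m * L^2
= (1/3) * 17 * 5.3^2
= 0.333333 * 17 * 28.09
= 159.1767 kg*m^2


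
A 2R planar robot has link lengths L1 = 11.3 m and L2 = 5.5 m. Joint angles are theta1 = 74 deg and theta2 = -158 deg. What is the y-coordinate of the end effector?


Convert angles to radians: theta1 = 1.2915, theta2 = -2.7576
y = L1*sin(theta1) + L2*sin(theta1+theta2)
y = 10.8623 + -5.4699
y = 5.3924


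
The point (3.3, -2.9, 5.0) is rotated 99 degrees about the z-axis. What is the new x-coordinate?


Rotation about z-axis: x' = x*cos(theta) - y*sin(theta)
= 3.3 * -0.1564 - -2.9 * 0.9877
= 2.3481


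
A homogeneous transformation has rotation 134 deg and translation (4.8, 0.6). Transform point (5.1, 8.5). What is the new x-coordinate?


x' = cos(theta)*px - sin(theta)*py + tx
= -0.6947*5.1 - 0.7193*8.5 + 4.8
= -4.8571


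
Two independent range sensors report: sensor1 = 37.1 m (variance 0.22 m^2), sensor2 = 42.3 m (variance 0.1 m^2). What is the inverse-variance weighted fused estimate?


w1 = (1/var1) / (1/var1 + 1/var2)
   = 4.5455 / (4.5455 + 10.0) = 0.3125
w2 = 1 - w1 = 0.6875
fused = w1*s1 + w2*s2 = 11.5938 + 29.0812
= 40.675 m


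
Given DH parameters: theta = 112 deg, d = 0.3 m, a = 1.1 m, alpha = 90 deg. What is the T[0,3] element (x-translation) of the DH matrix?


T[0,3] = a * cos(theta)
= 1.1 * cos(112 deg)
= 1.1 * -0.3746
= -0.4121


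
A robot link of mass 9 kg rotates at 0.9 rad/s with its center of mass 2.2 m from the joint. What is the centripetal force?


F = m * omega^2 * r
= 9 * 0.9^2 * 2.2
= 9 * 0.81 * 2.2
= 16.038 N


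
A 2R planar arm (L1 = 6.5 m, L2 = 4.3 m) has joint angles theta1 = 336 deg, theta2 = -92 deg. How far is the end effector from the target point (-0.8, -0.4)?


End effector via forward kinematics:
x = L1*cos(t1) + L2*cos(t1+t2) = 4.053
y = L1*sin(t1) + L2*sin(t1+t2) = -6.5086
Distance to target:
d = sqrt((-0.8 - 4.053)^2 + (-0.4 - -6.5086)^2)
= sqrt(23.5521 + 37.315)
= 7.8017 m


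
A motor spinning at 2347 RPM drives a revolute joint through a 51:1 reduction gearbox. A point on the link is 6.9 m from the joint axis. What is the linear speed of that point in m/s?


omega_motor = 2347 * 2*pi/60 = 245.7773 rad/s
omega_joint = omega_motor / 51 = 4.8192 rad/s
v = omega_joint * r = 4.8192 * 6.9
= 33.2522 m/s


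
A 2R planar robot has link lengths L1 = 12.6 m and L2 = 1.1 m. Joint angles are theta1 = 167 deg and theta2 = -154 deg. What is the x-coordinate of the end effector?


Convert angles to radians: theta1 = 2.9147, theta2 = -2.6878
x = L1*cos(theta1) + L2*cos(theta1+theta2)
x = -12.2771 + 1.0718
x = -11.2053


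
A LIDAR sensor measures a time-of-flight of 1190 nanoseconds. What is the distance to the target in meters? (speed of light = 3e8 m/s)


tof = 1190 ns = 1.19e-06 s
dist = c * tof / 2
= 3e8 * 1.19e-06 / 2
= 178.5 m


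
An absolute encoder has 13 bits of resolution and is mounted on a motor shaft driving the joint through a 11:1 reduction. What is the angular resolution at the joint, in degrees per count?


counts = 2^13 = 8192
effective counts at joint = 8192 * 11 = 90112
resolution = 360 / 90112
= 0.004 deg/count


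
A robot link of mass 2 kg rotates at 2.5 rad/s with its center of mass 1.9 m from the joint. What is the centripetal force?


F = m * omega^2 * r
= 2 * 2.5^2 * 1.9
= 2 * 6.25 * 1.9
= 23.75 N


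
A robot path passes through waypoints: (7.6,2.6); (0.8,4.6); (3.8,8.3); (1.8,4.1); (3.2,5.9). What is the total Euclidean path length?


Segment lengths:
  seg1 = sqrt((-6.8)^2 + (2.0)^2) = 7.088
  seg2 = sqrt((3.0)^2 + (3.7)^2) = 4.7634
  seg3 = sqrt((-2.0)^2 + (-4.2)^2) = 4.6519
  seg4 = sqrt((1.4)^2 + (1.8)^2) = 2.2804
Total = 18.7837


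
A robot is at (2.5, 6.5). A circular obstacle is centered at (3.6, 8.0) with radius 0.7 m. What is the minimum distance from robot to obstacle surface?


center_dist = sqrt((2.5-3.6)^2 + (6.5-8.0)^2)
= sqrt(1.21 + 2.25)
= 1.8601
min_dist = center_dist - radius = 1.8601 - 0.7 = 1.1601 m


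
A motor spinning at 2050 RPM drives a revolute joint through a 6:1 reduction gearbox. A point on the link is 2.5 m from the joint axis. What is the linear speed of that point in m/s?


omega_motor = 2050 * 2*pi/60 = 214.6755 rad/s
omega_joint = omega_motor / 6 = 35.7792 rad/s
v = omega_joint * r = 35.7792 * 2.5
= 89.4481 m/s


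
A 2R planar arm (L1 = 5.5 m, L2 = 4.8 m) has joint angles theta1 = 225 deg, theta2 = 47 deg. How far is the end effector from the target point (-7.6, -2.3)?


End effector via forward kinematics:
x = L1*cos(t1) + L2*cos(t1+t2) = -3.7216
y = L1*sin(t1) + L2*sin(t1+t2) = -8.6862
Distance to target:
d = sqrt((-7.6 - -3.7216)^2 + (-2.3 - -8.6862)^2)
= sqrt(15.0422 + 40.7831)
= 7.4716 m


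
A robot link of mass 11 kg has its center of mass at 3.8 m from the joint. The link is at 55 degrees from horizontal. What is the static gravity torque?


tau = m*g*L*cos(angle)
= 11 * 9.81 * 3.8 * cos(55 deg)
= 11 * 9.81 * 3.8 * 0.5736
= 235.1996 Nm


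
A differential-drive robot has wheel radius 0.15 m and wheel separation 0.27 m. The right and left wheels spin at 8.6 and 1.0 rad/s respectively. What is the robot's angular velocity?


vR = r*wR = 0.15*8.6 = 1.29 m/s
vL = r*wL = 0.15*1.0 = 0.15 m/s
v = (vR+vL)/2 = 0.72 m/s
omega = (vR-vL)/L = 4.2222 rad/s
angular velocity = 4.2222 rad/s


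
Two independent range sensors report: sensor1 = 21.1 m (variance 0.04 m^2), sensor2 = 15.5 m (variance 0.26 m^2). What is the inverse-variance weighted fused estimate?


w1 = (1/var1) / (1/var1 + 1/var2)
   = 25.0 / (25.0 + 3.8462) = 0.8667
w2 = 1 - w1 = 0.1333
fused = w1*s1 + w2*s2 = 18.2867 + 2.0667
= 20.3533 m


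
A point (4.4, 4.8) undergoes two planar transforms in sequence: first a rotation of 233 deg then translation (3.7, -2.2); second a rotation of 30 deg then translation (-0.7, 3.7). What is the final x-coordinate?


After transform 1:
x1 = cos(233)*4.4 - sin(233)*4.8 + 3.7 = 4.8855
y1 = sin(233)*4.4 + cos(233)*4.8 + -2.2 = -8.6027
After transform 2:
x2 = cos(30)*4.8855 - sin(30)*-8.6027 + -0.7
= 7.8323


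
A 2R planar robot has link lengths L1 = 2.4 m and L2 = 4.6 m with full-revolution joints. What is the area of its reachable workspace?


r_max = L1 + L2 = 7.0 m
r_min = |L1 - L2| = 2.2 m
Area = pi*(r_max^2 - r_min^2)
= pi*(49.0 - 4.84)
= pi * 44.16
= 138.7327 m^2


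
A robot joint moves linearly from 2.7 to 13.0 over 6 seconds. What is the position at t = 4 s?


s = t/T = 4/6 = 0.6667
p(t) = p0 + (pf-p0)*s
= 2.7 + (13.0 - 2.7) * 0.6667
= 9.5667


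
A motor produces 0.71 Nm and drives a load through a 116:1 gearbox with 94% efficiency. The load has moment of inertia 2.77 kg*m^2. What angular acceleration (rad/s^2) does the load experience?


tau_out = tau_motor * N * eta
= 0.71 * 116 * 0.94 = 77.4184 Nm
alpha = tau_out / I = 77.4184 / 2.77
= 27.9489 rad/s^2


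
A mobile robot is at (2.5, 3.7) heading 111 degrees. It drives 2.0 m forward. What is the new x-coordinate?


x_new = x0 + d*cos(theta)
= 2.5 + 2.0*cos(111)
= 2.5 + -0.7167
= 1.7833


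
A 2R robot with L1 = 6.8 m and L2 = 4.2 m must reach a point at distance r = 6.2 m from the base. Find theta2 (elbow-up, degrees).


cos(theta2) = (r^2 - L1^2 - L2^2) / (2*L1*L2)
cos(theta2) = (38.44 - 46.24 - 17.64) / 57.12
cos(theta2) = -0.445378
theta2 = 116.4475 degrees


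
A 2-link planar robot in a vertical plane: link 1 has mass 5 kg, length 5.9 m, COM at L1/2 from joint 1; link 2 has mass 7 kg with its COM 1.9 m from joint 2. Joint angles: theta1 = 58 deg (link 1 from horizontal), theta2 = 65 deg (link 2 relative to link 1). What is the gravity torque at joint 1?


Horizontal distance from joint 1 to link-1 COM:
  x_c1 = (L1/2)*cos(t1) = 2.95 * 0.5299 = 1.5633 m
Horizontal distance from joint 1 to link-2 COM:
  x_c2 = L1*cos(t1) + Lc2*cos(t1+t2)
       = 5.9*0.5299 + 1.9*-0.5446 = 2.0917 m
tau1 = m1*g*x_c1 + m2*g*x_c2
     = 5*9.81*1.5633 + 7*9.81*2.0917
     = 76.678 + 143.6377
     = 220.3157 Nm


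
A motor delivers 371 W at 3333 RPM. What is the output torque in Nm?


omega = 3333 * 2*pi/60 = 349.0309 rad/s
tau = P / omega = 371 / 349.0309
= 1.0629 Nm


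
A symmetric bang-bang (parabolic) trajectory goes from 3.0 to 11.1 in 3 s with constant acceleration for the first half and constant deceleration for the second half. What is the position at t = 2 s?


Symmetric rest-to-rest: each phase covers (pf-p0)/2 in time T/2. 0.5*a*(T/2)^2 = (pf-p0)/2 => a = 4*(pf-p0)/T^2
a = 4*(11.1-3.0)/3^2 = 3.6
t = 2 is in the deceleration phase (t > T/2).
p = pf - 0.5*a*(T-t)^2 = 11.1 - 0.5*3.6*1^2
= 9.3


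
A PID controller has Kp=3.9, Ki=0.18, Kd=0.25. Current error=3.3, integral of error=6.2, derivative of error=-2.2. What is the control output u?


u = Kp*e + Ki*int(e) + Kd*de/dt
= 3.9*3.3 + 0.18*6.2 + 0.25*(-2.2)
= 12.87 + 1.116 + -0.55
= 13.436


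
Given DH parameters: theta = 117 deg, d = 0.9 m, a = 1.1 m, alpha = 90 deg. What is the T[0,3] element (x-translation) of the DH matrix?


T[0,3] = a * cos(theta)
= 1.1 * cos(117 deg)
= 1.1 * -0.454
= -0.4994


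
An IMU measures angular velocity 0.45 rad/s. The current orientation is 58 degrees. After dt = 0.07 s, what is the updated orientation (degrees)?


delta_theta = w * dt = 0.45 * 0.07 = 0.0315 rad
= 1.8048 deg
theta_new = 58 + 1.8048 = 59.8048 deg


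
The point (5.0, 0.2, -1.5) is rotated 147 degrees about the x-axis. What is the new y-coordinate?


Rotation about x-axis: y' = y*cos(theta) - z*sin(theta)
= 0.2 * -0.8387 - -1.5 * 0.5446
= 0.6492


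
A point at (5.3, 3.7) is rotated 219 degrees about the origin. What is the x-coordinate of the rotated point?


x' = x*cos(theta) - y*sin(theta)
cos(219 deg) = -0.7771, sin(219 deg) = -0.6293
x' = 5.3 * -0.7771 - 3.7 * -0.6293
= -4.1189 - -2.3285
= -1.7904


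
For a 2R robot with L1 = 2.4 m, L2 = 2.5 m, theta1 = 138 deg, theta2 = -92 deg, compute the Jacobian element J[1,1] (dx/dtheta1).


J[1,1] = -L1*sin(t1) - L2*sin(t1+t2)
= -2.4*sin(138) - 2.5*sin(46)
= -3.4043


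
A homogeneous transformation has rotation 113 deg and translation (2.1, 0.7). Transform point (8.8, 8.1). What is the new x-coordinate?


x' = cos(theta)*px - sin(theta)*py + tx
= -0.3907*8.8 - 0.9205*8.1 + 2.1
= -8.7945


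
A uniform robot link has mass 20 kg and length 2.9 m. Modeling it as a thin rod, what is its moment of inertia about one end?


I = (1/3) * m * L^2
= (1/3) * 20 * 2.9^2
= 0.333333 * 20 * 8.41
= 56.0667 kg*m^2


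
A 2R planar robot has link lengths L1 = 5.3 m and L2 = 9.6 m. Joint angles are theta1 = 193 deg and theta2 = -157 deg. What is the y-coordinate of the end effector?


Convert angles to radians: theta1 = 3.3685, theta2 = -2.7402
y = L1*sin(theta1) + L2*sin(theta1+theta2)
y = -1.1922 + 5.6427
y = 4.4505


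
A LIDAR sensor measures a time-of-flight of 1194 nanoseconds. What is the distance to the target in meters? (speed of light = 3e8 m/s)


tof = 1194 ns = 1.194e-06 s
dist = c * tof / 2
= 3e8 * 1.194e-06 / 2
= 179.1 m


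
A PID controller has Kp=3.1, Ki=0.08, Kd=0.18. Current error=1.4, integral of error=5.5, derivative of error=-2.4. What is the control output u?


u = Kp*e + Ki*int(e) + Kd*de/dt
= 3.1*1.4 + 0.08*5.5 + 0.18*(-2.4)
= 4.34 + 0.44 + -0.432
= 4.348


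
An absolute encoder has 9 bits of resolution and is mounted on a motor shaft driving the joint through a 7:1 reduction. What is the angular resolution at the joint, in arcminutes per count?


counts = 2^9 = 512
effective counts at joint = 512 * 7 = 3584
resolution = 360*60 / 3584
= 6.0268 arcmin/count


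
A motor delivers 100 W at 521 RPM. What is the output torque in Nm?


omega = 521 * 2*pi/60 = 54.559 rad/s
tau = P / omega = 100 / 54.559
= 1.8329 Nm


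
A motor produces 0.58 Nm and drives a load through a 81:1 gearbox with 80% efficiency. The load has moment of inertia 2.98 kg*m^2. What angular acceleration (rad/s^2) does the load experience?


tau_out = tau_motor * N * eta
= 0.58 * 81 * 0.8 = 37.584 Nm
alpha = tau_out / I = 37.584 / 2.98
= 12.6121 rad/s^2


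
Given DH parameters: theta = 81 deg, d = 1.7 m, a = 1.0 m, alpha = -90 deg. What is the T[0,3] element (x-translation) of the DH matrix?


T[0,3] = a * cos(theta)
= 1.0 * cos(81 deg)
= 1.0 * 0.1564
= 0.1564


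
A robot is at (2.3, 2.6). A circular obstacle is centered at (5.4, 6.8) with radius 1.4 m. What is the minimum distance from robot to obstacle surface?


center_dist = sqrt((2.3-5.4)^2 + (2.6-6.8)^2)
= sqrt(9.61 + 17.64)
= 5.2202
min_dist = center_dist - radius = 5.2202 - 1.4 = 3.8202 m


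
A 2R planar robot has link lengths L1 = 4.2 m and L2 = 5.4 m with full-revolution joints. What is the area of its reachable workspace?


r_max = L1 + L2 = 9.6 m
r_min = |L1 - L2| = 1.2 m
Area = pi*(r_max^2 - r_min^2)
= pi*(92.16 - 1.44)
= pi * 90.72
= 285.0053 m^2


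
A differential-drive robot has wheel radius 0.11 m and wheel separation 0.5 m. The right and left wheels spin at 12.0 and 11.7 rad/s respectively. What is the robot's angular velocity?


vR = r*wR = 0.11*12.0 = 1.32 m/s
vL = r*wL = 0.11*11.7 = 1.287 m/s
v = (vR+vL)/2 = 1.3035 m/s
omega = (vR-vL)/L = 0.066 rad/s
angular velocity = 0.066 rad/s


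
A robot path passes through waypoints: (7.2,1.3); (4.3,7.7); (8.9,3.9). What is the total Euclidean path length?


Segment lengths:
  seg1 = sqrt((-2.9)^2 + (6.4)^2) = 7.0264
  seg2 = sqrt((4.6)^2 + (-3.8)^2) = 5.9666
Total = 12.993


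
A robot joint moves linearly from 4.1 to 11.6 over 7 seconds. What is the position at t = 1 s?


s = t/T = 1/7 = 0.1429
p(t) = p0 + (pf-p0)*s
= 4.1 + (11.6 - 4.1) * 0.1429
= 5.1714


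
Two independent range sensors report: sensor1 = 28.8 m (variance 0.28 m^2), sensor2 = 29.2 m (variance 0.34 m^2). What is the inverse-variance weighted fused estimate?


w1 = (1/var1) / (1/var1 + 1/var2)
   = 3.5714 / (3.5714 + 2.9412) = 0.5484
w2 = 1 - w1 = 0.4516
fused = w1*s1 + w2*s2 = 15.7935 + 13.1871
= 28.9806 m


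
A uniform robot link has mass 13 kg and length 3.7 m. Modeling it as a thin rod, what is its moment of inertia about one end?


I = (1/3) * m * L^2
= (1/3) * 13 * 3.7^2
= 0.333333 * 13 * 13.69
= 59.3233 kg*m^2


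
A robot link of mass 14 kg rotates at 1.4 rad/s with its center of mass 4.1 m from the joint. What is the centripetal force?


F = m * omega^2 * r
= 14 * 1.4^2 * 4.1
= 14 * 1.96 * 4.1
= 112.504 N


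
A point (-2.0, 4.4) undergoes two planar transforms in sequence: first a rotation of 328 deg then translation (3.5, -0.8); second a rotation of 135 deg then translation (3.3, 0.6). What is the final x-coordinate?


After transform 1:
x1 = cos(328)*-2.0 - sin(328)*4.4 + 3.5 = 4.1355
y1 = sin(328)*-2.0 + cos(328)*4.4 + -0.8 = 3.9913
After transform 2:
x2 = cos(135)*4.1355 - sin(135)*3.9913 + 3.3
= -2.4465


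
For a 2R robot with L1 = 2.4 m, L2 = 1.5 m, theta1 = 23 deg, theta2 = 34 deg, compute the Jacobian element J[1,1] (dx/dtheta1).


J[1,1] = -L1*sin(t1) - L2*sin(t1+t2)
= -2.4*sin(23) - 1.5*sin(57)
= -2.1958


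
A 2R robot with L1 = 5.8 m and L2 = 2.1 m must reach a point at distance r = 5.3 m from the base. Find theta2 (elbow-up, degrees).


cos(theta2) = (r^2 - L1^2 - L2^2) / (2*L1*L2)
cos(theta2) = (28.09 - 33.64 - 4.41) / 24.36
cos(theta2) = -0.408867
theta2 = 114.1337 degrees


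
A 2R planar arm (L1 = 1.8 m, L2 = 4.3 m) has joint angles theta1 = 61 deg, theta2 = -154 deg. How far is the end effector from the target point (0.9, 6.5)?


End effector via forward kinematics:
x = L1*cos(t1) + L2*cos(t1+t2) = 0.6476
y = L1*sin(t1) + L2*sin(t1+t2) = -2.7198
Distance to target:
d = sqrt((0.9 - 0.6476)^2 + (6.5 - -2.7198)^2)
= sqrt(0.0637 + 85.0046)
= 9.2232 m


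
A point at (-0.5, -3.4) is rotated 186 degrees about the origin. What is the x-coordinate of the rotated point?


x' = x*cos(theta) - y*sin(theta)
cos(186 deg) = -0.9945, sin(186 deg) = -0.1045
x' = -0.5 * -0.9945 - -3.4 * -0.1045
= 0.4973 - 0.3554
= 0.1419


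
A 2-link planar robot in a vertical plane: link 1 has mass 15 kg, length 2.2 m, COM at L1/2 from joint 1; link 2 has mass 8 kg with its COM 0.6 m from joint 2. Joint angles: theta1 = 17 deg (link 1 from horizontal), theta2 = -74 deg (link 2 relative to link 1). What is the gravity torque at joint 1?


Horizontal distance from joint 1 to link-1 COM:
  x_c1 = (L1/2)*cos(t1) = 1.1 * 0.9563 = 1.0519 m
Horizontal distance from joint 1 to link-2 COM:
  x_c2 = L1*cos(t1) + Lc2*cos(t1+t2)
       = 2.2*0.9563 + 0.6*0.5446 = 2.4307 m
tau1 = m1*g*x_c1 + m2*g*x_c2
     = 15*9.81*1.0519 + 8*9.81*2.4307
     = 154.7923 + 190.7577
     = 345.55 Nm


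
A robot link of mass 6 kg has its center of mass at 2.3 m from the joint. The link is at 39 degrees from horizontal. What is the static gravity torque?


tau = m*g*L*cos(angle)
= 6 * 9.81 * 2.3 * cos(39 deg)
= 6 * 9.81 * 2.3 * 0.7771
= 105.2085 Nm


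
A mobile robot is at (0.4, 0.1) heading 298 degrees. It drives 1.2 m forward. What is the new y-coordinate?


y_new = y0 + d*sin(theta)
= 0.1 + 1.2*sin(298)
= 0.1 + -1.0595
= -0.9595


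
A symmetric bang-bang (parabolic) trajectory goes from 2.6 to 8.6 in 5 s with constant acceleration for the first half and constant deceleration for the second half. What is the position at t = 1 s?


Symmetric rest-to-rest: each phase covers (pf-p0)/2 in time T/2. 0.5*a*(T/2)^2 = (pf-p0)/2 => a = 4*(pf-p0)/T^2
a = 4*(8.6-2.6)/5^2 = 0.96
t = 1 is in the acceleration phase (t <= T/2).
p = p0 + 0.5*a*t^2 = 2.6 + 0.5*0.96*1^2
= 3.08


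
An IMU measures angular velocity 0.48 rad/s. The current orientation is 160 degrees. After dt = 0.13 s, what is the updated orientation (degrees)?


delta_theta = w * dt = 0.48 * 0.13 = 0.0624 rad
= 3.5753 deg
theta_new = 160 + 3.5753 = 163.5753 deg


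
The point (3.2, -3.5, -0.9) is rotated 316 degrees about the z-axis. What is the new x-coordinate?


Rotation about z-axis: x' = x*cos(theta) - y*sin(theta)
= 3.2 * 0.7193 - -3.5 * -0.6947
= -0.1294


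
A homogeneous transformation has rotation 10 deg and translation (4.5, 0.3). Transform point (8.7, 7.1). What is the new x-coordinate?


x' = cos(theta)*px - sin(theta)*py + tx
= 0.9848*8.7 - 0.1736*7.1 + 4.5
= 11.8349


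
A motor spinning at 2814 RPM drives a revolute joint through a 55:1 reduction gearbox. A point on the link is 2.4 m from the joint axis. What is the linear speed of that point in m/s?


omega_motor = 2814 * 2*pi/60 = 294.6814 rad/s
omega_joint = omega_motor / 55 = 5.3578 rad/s
v = omega_joint * r = 5.3578 * 2.4
= 12.8588 m/s


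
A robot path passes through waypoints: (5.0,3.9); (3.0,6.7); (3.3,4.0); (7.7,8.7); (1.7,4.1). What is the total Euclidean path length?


Segment lengths:
  seg1 = sqrt((-2.0)^2 + (2.8)^2) = 3.4409
  seg2 = sqrt((0.3)^2 + (-2.7)^2) = 2.7166
  seg3 = sqrt((4.4)^2 + (4.7)^2) = 6.4382
  seg4 = sqrt((-6.0)^2 + (-4.6)^2) = 7.5604
Total = 20.1561


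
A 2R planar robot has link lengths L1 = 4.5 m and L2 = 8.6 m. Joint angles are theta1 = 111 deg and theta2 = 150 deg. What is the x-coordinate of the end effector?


Convert angles to radians: theta1 = 1.9373, theta2 = 2.618
x = L1*cos(theta1) + L2*cos(theta1+theta2)
x = -1.6127 + -1.3453
x = -2.958


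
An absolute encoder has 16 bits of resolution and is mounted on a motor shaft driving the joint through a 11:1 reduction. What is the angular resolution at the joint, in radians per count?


counts = 2^16 = 65536
effective counts at joint = 65536 * 11 = 720896
resolution = 2*pi / 720896
= 8.7158e-06 rad/count


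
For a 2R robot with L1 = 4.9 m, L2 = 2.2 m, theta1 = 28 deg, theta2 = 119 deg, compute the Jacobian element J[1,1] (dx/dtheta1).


J[1,1] = -L1*sin(t1) - L2*sin(t1+t2)
= -4.9*sin(28) - 2.2*sin(147)
= -3.4986


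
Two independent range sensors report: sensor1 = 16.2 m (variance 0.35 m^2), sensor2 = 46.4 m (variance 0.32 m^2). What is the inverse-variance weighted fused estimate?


w1 = (1/var1) / (1/var1 + 1/var2)
   = 2.8571 / (2.8571 + 3.125) = 0.4776
w2 = 1 - w1 = 0.5224
fused = w1*s1 + w2*s2 = 7.7373 + 24.2388
= 31.9761 m


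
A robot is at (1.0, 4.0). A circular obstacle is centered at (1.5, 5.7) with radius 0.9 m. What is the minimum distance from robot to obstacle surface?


center_dist = sqrt((1.0-1.5)^2 + (4.0-5.7)^2)
= sqrt(0.25 + 2.89)
= 1.772
min_dist = center_dist - radius = 1.772 - 0.9 = 0.872 m


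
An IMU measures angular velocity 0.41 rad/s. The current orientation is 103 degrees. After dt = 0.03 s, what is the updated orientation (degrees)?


delta_theta = w * dt = 0.41 * 0.03 = 0.0123 rad
= 0.7047 deg
theta_new = 103 + 0.7047 = 103.7047 deg


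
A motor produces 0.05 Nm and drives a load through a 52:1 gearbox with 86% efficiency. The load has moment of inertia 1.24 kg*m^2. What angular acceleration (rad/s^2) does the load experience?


tau_out = tau_motor * N * eta
= 0.05 * 52 * 0.86 = 2.236 Nm
alpha = tau_out / I = 2.236 / 1.24
= 1.8032 rad/s^2


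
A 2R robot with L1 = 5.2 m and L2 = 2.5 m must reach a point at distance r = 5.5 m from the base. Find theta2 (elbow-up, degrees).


cos(theta2) = (r^2 - L1^2 - L2^2) / (2*L1*L2)
cos(theta2) = (30.25 - 27.04 - 6.25) / 26.0
cos(theta2) = -0.116923
theta2 = 96.7146 degrees


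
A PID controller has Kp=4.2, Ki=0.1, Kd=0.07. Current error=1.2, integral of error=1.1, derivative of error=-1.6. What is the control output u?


u = Kp*e + Ki*int(e) + Kd*de/dt
= 4.2*1.2 + 0.1*1.1 + 0.07*(-1.6)
= 5.04 + 0.11 + -0.112
= 5.038


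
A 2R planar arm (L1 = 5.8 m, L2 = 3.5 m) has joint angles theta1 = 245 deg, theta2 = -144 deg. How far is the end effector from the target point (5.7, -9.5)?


End effector via forward kinematics:
x = L1*cos(t1) + L2*cos(t1+t2) = -3.119
y = L1*sin(t1) + L2*sin(t1+t2) = -1.8209
Distance to target:
d = sqrt((5.7 - -3.119)^2 + (-9.5 - -1.8209)^2)
= sqrt(77.7751 + 58.9687)
= 11.6938 m


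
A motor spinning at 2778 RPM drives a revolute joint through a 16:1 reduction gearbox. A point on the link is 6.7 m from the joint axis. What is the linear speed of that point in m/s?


omega_motor = 2778 * 2*pi/60 = 290.9115 rad/s
omega_joint = omega_motor / 16 = 18.182 rad/s
v = omega_joint * r = 18.182 * 6.7
= 121.8192 m/s


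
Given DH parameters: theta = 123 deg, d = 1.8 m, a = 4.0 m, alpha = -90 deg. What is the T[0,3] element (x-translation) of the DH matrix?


T[0,3] = a * cos(theta)
= 4.0 * cos(123 deg)
= 4.0 * -0.5446
= -2.1786


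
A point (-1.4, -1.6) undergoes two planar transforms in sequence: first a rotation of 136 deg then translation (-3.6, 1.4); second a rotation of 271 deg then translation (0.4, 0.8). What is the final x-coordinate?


After transform 1:
x1 = cos(136)*-1.4 - sin(136)*-1.6 + -3.6 = -1.4815
y1 = sin(136)*-1.4 + cos(136)*-1.6 + 1.4 = 1.5784
After transform 2:
x2 = cos(271)*-1.4815 - sin(271)*1.5784 + 0.4
= 1.9523


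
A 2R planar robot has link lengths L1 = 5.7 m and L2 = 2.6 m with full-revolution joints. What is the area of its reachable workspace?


r_max = L1 + L2 = 8.3 m
r_min = |L1 - L2| = 3.1 m
Area = pi*(r_max^2 - r_min^2)
= pi*(68.89 - 9.61)
= pi * 59.28
= 186.2336 m^2


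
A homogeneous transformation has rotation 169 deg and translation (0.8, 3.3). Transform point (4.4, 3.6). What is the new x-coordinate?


x' = cos(theta)*px - sin(theta)*py + tx
= -0.9816*4.4 - 0.1908*3.6 + 0.8
= -4.2061


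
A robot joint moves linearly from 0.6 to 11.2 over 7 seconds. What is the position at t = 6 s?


s = t/T = 6/7 = 0.8571
p(t) = p0 + (pf-p0)*s
= 0.6 + (11.2 - 0.6) * 0.8571
= 9.6857


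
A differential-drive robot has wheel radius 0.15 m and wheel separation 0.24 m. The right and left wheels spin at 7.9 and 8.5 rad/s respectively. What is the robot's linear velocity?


vR = r*wR = 0.15*7.9 = 1.185 m/s
vL = r*wL = 0.15*8.5 = 1.275 m/s
v = (vR+vL)/2 = 1.23 m/s
omega = (vR-vL)/L = -0.375 rad/s
linear velocity = 1.23 m/s


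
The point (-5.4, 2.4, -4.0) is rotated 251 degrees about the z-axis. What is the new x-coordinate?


Rotation about z-axis: x' = x*cos(theta) - y*sin(theta)
= -5.4 * -0.3256 - 2.4 * -0.9455
= 4.0273


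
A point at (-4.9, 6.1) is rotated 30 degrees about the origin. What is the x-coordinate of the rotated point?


x' = x*cos(theta) - y*sin(theta)
cos(30 deg) = 0.866, sin(30 deg) = 0.5
x' = -4.9 * 0.866 - 6.1 * 0.5
= -4.2435 - 3.05
= -7.2935


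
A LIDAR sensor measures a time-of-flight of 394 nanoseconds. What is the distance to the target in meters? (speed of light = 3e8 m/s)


tof = 394 ns = 3.94e-07 s
dist = c * tof / 2
= 3e8 * 3.94e-07 / 2
= 59.1 m


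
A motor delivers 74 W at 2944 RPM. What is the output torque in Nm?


omega = 2944 * 2*pi/60 = 308.295 rad/s
tau = P / omega = 74 / 308.295
= 0.24 Nm


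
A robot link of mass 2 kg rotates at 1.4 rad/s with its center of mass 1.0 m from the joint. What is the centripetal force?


F = m * omega^2 * r
= 2 * 1.4^2 * 1.0
= 2 * 1.96 * 1.0
= 3.92 N


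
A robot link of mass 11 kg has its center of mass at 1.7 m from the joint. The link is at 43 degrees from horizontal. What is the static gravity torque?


tau = m*g*L*cos(angle)
= 11 * 9.81 * 1.7 * cos(43 deg)
= 11 * 9.81 * 1.7 * 0.7314
= 134.1646 Nm


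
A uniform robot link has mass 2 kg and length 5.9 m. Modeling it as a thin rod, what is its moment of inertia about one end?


I = (1/3) * m * L^2
= (1/3) * 2 * 5.9^2
= 0.333333 * 2 * 34.81
= 23.2067 kg*m^2


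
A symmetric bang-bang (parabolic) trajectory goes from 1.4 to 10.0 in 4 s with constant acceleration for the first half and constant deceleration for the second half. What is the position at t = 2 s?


Symmetric rest-to-rest: each phase covers (pf-p0)/2 in time T/2. 0.5*a*(T/2)^2 = (pf-p0)/2 => a = 4*(pf-p0)/T^2
a = 4*(10.0-1.4)/4^2 = 2.15
t = 2 is in the acceleration phase (t <= T/2).
p = p0 + 0.5*a*t^2 = 1.4 + 0.5*2.15*2^2
= 5.7


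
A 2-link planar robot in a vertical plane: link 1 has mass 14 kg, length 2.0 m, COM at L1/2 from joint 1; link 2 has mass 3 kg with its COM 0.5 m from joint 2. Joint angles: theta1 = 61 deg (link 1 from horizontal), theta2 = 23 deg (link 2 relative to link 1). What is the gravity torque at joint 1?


Horizontal distance from joint 1 to link-1 COM:
  x_c1 = (L1/2)*cos(t1) = 1.0 * 0.4848 = 0.4848 m
Horizontal distance from joint 1 to link-2 COM:
  x_c2 = L1*cos(t1) + Lc2*cos(t1+t2)
       = 2.0*0.4848 + 0.5*0.1045 = 1.0219 m
tau1 = m1*g*x_c1 + m2*g*x_c2
     = 14*9.81*0.4848 + 3*9.81*1.0219
     = 66.5838 + 30.074
     = 96.6578 Nm


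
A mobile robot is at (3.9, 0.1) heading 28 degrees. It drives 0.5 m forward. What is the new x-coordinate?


x_new = x0 + d*cos(theta)
= 3.9 + 0.5*cos(28)
= 3.9 + 0.4415
= 4.3415


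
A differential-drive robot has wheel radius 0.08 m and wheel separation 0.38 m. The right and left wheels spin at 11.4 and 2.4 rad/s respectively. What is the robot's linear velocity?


vR = r*wR = 0.08*11.4 = 0.912 m/s
vL = r*wL = 0.08*2.4 = 0.192 m/s
v = (vR+vL)/2 = 0.552 m/s
omega = (vR-vL)/L = 1.8947 rad/s
linear velocity = 0.552 m/s
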